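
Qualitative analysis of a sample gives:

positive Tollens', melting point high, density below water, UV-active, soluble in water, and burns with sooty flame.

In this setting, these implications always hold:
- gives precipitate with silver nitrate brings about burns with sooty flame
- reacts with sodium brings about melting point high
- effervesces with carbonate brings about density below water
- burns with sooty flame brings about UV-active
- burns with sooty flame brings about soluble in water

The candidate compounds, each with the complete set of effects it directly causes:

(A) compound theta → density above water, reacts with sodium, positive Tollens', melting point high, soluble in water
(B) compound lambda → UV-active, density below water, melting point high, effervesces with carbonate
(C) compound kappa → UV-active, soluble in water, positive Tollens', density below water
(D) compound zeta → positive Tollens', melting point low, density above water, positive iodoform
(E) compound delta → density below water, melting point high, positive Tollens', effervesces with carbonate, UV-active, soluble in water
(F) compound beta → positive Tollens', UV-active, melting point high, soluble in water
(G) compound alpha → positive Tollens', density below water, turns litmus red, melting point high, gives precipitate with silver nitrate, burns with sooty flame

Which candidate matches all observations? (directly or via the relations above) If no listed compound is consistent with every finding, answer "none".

G

Per-candidate check:
(A) compound theta — fails on density below water, UV-active, burns with sooty flame (predicts density above water, not density below water)
(B) compound lambda — does not account for positive Tollens', soluble in water, burns with sooty flame
(C) compound kappa — does not account for melting point high, burns with sooty flame
(D) compound zeta — positive Tollens' ✓; melting point high ✗; density below water ✗; UV-active ✗; soluble in water ✗; burns with sooty flame ✗
(E) compound delta — does not account for burns with sooty flame
(F) compound beta — positive Tollens' ✓; melting point high ✓; density below water ✗; UV-active ✓; soluble in water ✓; burns with sooty flame ✗
(G) compound alpha — accounts for every observation (UV-active through burns with sooty flame → UV-active)
Only (G) is consistent with every observation.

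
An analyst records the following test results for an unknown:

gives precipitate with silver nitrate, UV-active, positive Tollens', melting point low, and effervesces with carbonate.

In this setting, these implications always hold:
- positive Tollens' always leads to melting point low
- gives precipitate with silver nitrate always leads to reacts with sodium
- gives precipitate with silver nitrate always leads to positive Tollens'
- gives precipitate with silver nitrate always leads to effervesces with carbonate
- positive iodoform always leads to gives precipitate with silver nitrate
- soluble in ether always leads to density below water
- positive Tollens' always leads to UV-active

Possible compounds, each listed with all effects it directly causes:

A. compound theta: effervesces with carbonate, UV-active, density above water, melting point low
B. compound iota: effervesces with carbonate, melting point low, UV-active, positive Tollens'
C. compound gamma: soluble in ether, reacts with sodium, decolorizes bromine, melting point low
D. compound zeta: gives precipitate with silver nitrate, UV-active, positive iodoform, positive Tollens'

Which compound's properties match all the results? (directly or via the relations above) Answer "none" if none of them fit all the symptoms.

D

Checking each candidate against the observations:
(A) compound theta — gives precipitate with silver nitrate NO; UV-active yes; positive Tollens' NO; melting point low yes; effervesces with carbonate yes
(B) compound iota — does not account for gives precipitate with silver nitrate
(C) compound gamma — gives precipitate with silver nitrate NO; UV-active NO; positive Tollens' NO; melting point low yes; effervesces with carbonate NO
(D) compound zeta — gives precipitate with silver nitrate yes; UV-active yes; positive Tollens' yes; melting point low yes (via positive Tollens' → melting point low); effervesces with carbonate yes (via gives precipitate with silver nitrate → effervesces with carbonate)
(D) alone accounts for all the evidence.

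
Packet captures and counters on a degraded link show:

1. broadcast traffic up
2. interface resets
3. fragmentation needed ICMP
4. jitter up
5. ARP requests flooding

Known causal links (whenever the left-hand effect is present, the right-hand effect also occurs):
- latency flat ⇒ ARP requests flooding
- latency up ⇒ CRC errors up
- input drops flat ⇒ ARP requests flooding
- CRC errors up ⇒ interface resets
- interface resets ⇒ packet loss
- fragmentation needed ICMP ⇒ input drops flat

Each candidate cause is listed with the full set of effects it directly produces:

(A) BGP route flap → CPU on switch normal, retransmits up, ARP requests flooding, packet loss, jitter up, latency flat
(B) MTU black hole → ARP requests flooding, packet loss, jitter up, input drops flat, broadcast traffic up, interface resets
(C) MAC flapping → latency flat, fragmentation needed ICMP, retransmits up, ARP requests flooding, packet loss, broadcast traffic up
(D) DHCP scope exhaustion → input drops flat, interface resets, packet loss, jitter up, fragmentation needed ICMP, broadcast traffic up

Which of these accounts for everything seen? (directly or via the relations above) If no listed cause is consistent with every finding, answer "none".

Testing each hypothesis:
(A) BGP route flap — does not account for broadcast traffic up, interface resets, fragmentation needed ICMP
(B) MTU black hole — does not account for fragmentation needed ICMP
(C) MAC flapping — broadcast traffic up yes; interface resets NO; fragmentation needed ICMP yes; jitter up NO; ARP requests flooding yes
(D) DHCP scope exhaustion — broadcast traffic up yes; interface resets yes; fragmentation needed ICMP yes; jitter up yes; ARP requests flooding yes (through input drops flat → ARP requests flooding)
Only (D) is consistent with every observation.

D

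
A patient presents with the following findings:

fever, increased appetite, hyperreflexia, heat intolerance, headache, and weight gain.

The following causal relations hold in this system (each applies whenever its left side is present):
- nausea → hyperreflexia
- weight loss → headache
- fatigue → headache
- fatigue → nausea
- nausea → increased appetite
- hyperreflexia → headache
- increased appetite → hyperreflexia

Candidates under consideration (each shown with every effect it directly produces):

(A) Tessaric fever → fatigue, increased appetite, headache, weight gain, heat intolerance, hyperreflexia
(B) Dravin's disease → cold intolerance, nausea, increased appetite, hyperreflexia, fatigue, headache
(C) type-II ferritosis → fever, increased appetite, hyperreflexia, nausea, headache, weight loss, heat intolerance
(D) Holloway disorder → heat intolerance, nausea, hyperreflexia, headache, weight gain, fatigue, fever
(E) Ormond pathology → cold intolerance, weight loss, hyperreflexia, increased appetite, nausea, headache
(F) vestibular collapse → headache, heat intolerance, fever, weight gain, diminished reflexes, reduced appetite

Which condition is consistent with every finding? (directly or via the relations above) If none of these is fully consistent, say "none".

D

Per-candidate check:
(A) Tessaric fever — fever miss; increased appetite match; hyperreflexia match; heat intolerance match; headache match; weight gain match
(B) Dravin's disease — fails on fever, heat intolerance, weight gain (predicts cold intolerance, not heat intolerance)
(C) type-II ferritosis — fails on weight gain (predicts weight loss, not weight gain)
(D) Holloway disorder — accounts for every observation (increased appetite via nausea → increased appetite)
(E) Ormond pathology — fever miss; increased appetite match; hyperreflexia match; heat intolerance miss; headache match; weight gain miss
(F) vestibular collapse — fails on increased appetite, hyperreflexia (predicts reduced appetite, not increased appetite; predicts diminished reflexes, not hyperreflexia)
Only (D) is consistent with every observation.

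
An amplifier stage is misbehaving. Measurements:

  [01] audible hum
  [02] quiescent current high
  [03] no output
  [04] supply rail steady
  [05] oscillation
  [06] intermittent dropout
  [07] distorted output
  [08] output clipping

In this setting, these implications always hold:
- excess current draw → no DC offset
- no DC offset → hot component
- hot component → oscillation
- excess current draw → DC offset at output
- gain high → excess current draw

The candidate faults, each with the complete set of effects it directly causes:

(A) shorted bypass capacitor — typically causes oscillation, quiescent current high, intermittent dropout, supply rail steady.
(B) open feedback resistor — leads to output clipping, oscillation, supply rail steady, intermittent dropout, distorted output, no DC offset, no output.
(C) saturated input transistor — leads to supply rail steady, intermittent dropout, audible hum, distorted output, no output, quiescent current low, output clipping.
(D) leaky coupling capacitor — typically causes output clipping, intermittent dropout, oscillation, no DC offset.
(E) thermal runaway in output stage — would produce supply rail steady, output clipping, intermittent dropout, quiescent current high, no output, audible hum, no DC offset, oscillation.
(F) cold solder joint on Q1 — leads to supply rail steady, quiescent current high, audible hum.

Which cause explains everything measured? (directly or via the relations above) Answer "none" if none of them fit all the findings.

none

Checking each candidate against the observations:
(A) shorted bypass capacitor — does not account for audible hum, no output, distorted output, output clipping
(B) open feedback resistor — does not account for audible hum, quiescent current high
(C) saturated input transistor — audible hum match; quiescent current high miss; no output match; supply rail steady match; oscillation miss; intermittent dropout match; distorted output match; output clipping match
(D) leaky coupling capacitor — does not account for audible hum, quiescent current high, no output, supply rail steady, distorted output
(E) thermal runaway in output stage — audible hum match; quiescent current high match; no output match; supply rail steady match; oscillation match; intermittent dropout match; distorted output miss; output clipping match
(F) cold solder joint on Q1 — audible hum match; quiescent current high match; no output miss; supply rail steady match; oscillation miss; intermittent dropout miss; distorted output miss; output clipping miss
None of the listed candidates fits everything.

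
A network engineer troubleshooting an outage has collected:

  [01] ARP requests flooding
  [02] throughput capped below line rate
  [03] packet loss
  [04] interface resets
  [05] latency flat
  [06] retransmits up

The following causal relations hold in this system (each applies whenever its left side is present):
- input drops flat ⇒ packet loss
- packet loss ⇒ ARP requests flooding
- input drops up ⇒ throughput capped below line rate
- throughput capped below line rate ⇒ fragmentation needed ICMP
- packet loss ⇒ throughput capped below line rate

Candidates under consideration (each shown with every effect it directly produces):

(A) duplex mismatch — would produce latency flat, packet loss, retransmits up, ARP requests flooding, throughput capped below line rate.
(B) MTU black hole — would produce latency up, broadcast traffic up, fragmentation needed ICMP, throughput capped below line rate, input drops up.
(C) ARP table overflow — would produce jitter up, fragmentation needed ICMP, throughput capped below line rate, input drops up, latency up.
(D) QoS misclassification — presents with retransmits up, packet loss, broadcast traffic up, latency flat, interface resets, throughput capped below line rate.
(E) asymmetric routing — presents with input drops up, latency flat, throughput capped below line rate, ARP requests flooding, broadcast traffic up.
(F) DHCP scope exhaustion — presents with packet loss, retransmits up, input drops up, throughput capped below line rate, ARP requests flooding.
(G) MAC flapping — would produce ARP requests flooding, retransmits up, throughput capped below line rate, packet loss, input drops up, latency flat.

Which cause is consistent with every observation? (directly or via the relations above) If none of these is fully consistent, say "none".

Checking each candidate against the observations:
(A) duplex mismatch — ARP requests flooding match; throughput capped below line rate match; packet loss match; interface resets miss; latency flat match; retransmits up match
(B) MTU black hole — fails on ARP requests flooding, packet loss, interface resets, latency flat, retransmits up (predicts latency up, not latency flat)
(C) ARP table overflow — fails on ARP requests flooding, packet loss, interface resets, latency flat, retransmits up (predicts latency up, not latency flat)
(D) QoS misclassification — accounts for every observation (ARP requests flooding by packet loss → ARP requests flooding)
(E) asymmetric routing — ARP requests flooding match; throughput capped below line rate match; packet loss miss; interface resets miss; latency flat match; retransmits up miss
(F) DHCP scope exhaustion — does not account for interface resets, latency flat
(G) MAC flapping — ARP requests flooding match; throughput capped below line rate match; packet loss match; interface resets miss; latency flat match; retransmits up match
(D) alone accounts for all the evidence.

D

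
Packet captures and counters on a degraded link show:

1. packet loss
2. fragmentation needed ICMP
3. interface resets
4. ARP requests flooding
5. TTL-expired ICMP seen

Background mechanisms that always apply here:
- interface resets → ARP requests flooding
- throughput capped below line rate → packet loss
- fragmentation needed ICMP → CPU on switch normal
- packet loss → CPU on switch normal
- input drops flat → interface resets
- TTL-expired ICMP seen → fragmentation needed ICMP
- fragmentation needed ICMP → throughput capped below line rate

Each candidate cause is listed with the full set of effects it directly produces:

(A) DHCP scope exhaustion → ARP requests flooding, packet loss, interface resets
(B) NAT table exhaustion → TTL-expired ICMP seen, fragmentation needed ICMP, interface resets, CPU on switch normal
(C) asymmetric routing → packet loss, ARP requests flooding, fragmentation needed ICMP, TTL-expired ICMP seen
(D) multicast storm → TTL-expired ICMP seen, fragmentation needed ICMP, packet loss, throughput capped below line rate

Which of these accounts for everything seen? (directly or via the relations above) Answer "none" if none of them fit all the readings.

B

Checking each candidate against the observations:
(A) DHCP scope exhaustion — packet loss +; fragmentation needed ICMP -; interface resets +; ARP requests flooding +; TTL-expired ICMP seen -
(B) NAT table exhaustion — packet loss + (via fragmentation needed ICMP → throughput capped below line rate → packet loss); fragmentation needed ICMP +; interface resets +; ARP requests flooding + (via interface resets → ARP requests flooding); TTL-expired ICMP seen +
(C) asymmetric routing — does not account for interface resets
(D) multicast storm — packet loss +; fragmentation needed ICMP +; interface resets -; ARP requests flooding -; TTL-expired ICMP seen +
(B) is the only candidate with no mismatches.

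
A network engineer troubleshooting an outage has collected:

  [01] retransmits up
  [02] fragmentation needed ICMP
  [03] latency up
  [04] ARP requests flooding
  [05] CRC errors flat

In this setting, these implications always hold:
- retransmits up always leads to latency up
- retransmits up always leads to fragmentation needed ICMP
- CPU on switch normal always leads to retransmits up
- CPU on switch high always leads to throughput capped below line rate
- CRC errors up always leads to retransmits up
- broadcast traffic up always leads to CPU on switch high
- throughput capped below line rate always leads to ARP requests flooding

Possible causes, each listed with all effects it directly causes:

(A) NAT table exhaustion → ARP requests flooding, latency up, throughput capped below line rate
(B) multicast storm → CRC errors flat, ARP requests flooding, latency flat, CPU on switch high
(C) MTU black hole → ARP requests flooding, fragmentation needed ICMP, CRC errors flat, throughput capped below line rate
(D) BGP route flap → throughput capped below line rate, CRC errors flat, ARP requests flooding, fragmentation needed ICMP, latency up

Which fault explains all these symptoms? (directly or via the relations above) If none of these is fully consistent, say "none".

none

Testing each hypothesis:
(A) NAT table exhaustion — retransmits up NO; fragmentation needed ICMP NO; latency up yes; ARP requests flooding yes; CRC errors flat NO
(B) multicast storm — retransmits up NO; fragmentation needed ICMP NO; latency up NO; ARP requests flooding yes; CRC errors flat yes
(C) MTU black hole — does not account for retransmits up, latency up
(D) BGP route flap — retransmits up NO; fragmentation needed ICMP yes; latency up yes; ARP requests flooding yes; CRC errors flat yes
None of the listed candidates fits everything.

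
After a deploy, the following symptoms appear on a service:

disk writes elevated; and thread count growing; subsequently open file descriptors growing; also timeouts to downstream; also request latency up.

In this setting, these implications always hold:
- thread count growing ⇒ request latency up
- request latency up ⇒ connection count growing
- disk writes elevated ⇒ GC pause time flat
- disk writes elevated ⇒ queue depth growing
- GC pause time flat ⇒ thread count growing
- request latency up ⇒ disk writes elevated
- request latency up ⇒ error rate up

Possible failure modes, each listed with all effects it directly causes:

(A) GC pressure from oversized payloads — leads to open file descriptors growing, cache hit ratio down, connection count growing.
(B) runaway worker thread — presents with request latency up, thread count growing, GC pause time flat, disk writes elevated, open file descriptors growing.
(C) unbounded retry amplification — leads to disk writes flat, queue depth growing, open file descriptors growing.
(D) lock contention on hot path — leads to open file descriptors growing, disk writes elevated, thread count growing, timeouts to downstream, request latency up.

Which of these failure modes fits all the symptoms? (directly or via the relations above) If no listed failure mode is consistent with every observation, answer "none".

D

Per-candidate check:
(A) GC pressure from oversized payloads — does not account for disk writes elevated, thread count growing, timeouts to downstream, request latency up
(B) runaway worker thread — does not account for timeouts to downstream
(C) unbounded retry amplification — disk writes elevated NO; thread count growing NO; open file descriptors growing yes; timeouts to downstream NO; request latency up NO
(D) lock contention on hot path — disk writes elevated yes; thread count growing yes; open file descriptors growing yes; timeouts to downstream yes; request latency up yes
Only (D) is consistent with every observation.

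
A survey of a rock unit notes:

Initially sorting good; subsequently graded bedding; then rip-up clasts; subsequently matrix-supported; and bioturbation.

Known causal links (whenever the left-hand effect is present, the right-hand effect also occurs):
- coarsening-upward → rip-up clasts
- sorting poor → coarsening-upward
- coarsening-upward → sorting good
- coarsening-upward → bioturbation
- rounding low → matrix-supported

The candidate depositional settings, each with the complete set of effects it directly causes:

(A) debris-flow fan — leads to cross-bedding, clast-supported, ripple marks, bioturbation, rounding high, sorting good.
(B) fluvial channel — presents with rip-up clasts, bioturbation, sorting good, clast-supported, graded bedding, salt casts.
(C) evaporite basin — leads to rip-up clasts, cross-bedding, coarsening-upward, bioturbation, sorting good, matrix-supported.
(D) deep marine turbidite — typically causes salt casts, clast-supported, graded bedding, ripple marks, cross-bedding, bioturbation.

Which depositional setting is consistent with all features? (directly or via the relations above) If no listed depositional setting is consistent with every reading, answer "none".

none

Testing each hypothesis:
(A) debris-flow fan — sorting good match; graded bedding miss; rip-up clasts miss; matrix-supported miss; bioturbation match
(B) fluvial channel — fails on matrix-supported (predicts clast-supported, not matrix-supported)
(C) evaporite basin — sorting good match; graded bedding miss; rip-up clasts match; matrix-supported match; bioturbation match
(D) deep marine turbidite — fails on sorting good, rip-up clasts, matrix-supported (predicts clast-supported, not matrix-supported)
Every candidate fails on at least one observation.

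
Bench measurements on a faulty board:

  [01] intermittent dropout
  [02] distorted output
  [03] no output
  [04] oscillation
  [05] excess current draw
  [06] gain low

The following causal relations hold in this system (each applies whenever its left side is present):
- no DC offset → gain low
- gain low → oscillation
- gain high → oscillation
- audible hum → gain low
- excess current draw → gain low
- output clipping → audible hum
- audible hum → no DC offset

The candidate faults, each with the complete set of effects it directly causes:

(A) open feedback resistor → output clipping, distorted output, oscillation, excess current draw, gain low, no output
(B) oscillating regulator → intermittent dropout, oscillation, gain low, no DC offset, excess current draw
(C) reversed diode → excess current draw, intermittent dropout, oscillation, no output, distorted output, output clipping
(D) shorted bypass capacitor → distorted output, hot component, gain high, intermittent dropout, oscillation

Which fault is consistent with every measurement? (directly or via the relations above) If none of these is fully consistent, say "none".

C

Checking each candidate against the observations:
(A) open feedback resistor — intermittent dropout -; distorted output +; no output +; oscillation +; excess current draw +; gain low +
(B) oscillating regulator — intermittent dropout +; distorted output -; no output -; oscillation +; excess current draw +; gain low +
(C) reversed diode — accounts for every observation (gain low by excess current draw → gain low)
(D) shorted bypass capacitor — intermittent dropout +; distorted output +; no output -; oscillation +; excess current draw -; gain low -
Only (C) is consistent with every observation.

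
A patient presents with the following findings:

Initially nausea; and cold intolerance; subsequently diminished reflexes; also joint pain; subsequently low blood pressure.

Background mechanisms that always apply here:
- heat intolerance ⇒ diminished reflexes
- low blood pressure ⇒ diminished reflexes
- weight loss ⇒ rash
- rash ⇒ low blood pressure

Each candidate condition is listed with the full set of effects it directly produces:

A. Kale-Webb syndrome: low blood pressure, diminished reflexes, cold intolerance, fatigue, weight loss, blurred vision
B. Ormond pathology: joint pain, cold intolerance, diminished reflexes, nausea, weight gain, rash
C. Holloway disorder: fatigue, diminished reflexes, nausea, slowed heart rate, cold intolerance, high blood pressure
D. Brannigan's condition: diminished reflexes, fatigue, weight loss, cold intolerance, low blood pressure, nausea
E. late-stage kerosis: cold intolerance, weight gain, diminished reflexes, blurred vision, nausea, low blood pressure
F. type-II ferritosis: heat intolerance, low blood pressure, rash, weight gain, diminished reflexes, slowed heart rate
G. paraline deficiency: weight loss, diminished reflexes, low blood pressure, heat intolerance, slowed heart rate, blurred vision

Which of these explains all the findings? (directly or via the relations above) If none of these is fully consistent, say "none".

B

Checking each candidate against the observations:
(A) Kale-Webb syndrome — does not account for nausea, joint pain
(B) Ormond pathology — nausea +; cold intolerance +; diminished reflexes +; joint pain +; low blood pressure + (by rash → low blood pressure)
(C) Holloway disorder — fails on joint pain, low blood pressure (predicts high blood pressure, not low blood pressure)
(D) Brannigan's condition — nausea +; cold intolerance +; diminished reflexes +; joint pain -; low blood pressure +
(E) late-stage kerosis — does not account for joint pain
(F) type-II ferritosis — fails on nausea, cold intolerance, joint pain (predicts heat intolerance, not cold intolerance)
(G) paraline deficiency — nausea -; cold intolerance -; diminished reflexes +; joint pain -; low blood pressure +
Only (B) is consistent with every observation.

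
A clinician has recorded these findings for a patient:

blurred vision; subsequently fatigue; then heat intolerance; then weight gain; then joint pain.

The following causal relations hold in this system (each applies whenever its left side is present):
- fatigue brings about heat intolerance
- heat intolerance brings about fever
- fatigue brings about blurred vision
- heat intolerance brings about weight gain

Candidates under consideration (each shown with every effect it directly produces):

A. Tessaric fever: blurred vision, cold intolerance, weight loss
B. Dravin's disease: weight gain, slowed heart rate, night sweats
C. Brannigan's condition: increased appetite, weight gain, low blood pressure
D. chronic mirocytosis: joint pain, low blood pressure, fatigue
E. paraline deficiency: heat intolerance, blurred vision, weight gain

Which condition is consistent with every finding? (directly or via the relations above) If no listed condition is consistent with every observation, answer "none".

For each candidate, compare predicted effects to what was observed:
(A) Tessaric fever — blurred vision ✓; fatigue ✗; heat intolerance ✗; weight gain ✗; joint pain ✗
(B) Dravin's disease — blurred vision ✗; fatigue ✗; heat intolerance ✗; weight gain ✓; joint pain ✗
(C) Brannigan's condition — does not account for blurred vision, fatigue, heat intolerance, joint pain
(D) chronic mirocytosis — blurred vision ✓ (by fatigue → blurred vision); fatigue ✓; heat intolerance ✓ (by fatigue → heat intolerance); weight gain ✓ (by fatigue → heat intolerance → weight gain); joint pain ✓
(E) paraline deficiency — blurred vision ✓; fatigue ✗; heat intolerance ✓; weight gain ✓; joint pain ✗
(D) alone accounts for all the evidence.

D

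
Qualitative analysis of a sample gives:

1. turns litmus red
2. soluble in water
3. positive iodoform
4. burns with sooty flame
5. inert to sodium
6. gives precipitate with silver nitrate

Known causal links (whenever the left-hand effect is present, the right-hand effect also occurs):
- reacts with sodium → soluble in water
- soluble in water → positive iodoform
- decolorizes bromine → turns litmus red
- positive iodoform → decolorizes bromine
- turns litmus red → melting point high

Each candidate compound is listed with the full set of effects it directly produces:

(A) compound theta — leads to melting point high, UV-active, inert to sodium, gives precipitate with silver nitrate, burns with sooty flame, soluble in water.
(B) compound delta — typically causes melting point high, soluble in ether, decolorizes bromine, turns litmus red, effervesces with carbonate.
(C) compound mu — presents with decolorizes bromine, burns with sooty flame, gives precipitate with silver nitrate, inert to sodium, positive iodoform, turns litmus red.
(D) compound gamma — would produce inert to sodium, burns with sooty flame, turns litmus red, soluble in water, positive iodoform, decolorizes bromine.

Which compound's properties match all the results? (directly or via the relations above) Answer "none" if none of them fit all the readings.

A

Per-candidate check:
(A) compound theta — turns litmus red ✓ (via soluble in water → positive iodoform → decolorizes bromine → turns litmus red); soluble in water ✓; positive iodoform ✓ (via soluble in water → positive iodoform); burns with sooty flame ✓; inert to sodium ✓; gives precipitate with silver nitrate ✓
(B) compound delta — does not account for soluble in water, positive iodoform, burns with sooty flame, inert to sodium, gives precipitate with silver nitrate
(C) compound mu — turns litmus red ✓; soluble in water ✗; positive iodoform ✓; burns with sooty flame ✓; inert to sodium ✓; gives precipitate with silver nitrate ✓
(D) compound gamma — turns litmus red ✓; soluble in water ✓; positive iodoform ✓; burns with sooty flame ✓; inert to sodium ✓; gives precipitate with silver nitrate ✗
(A) is the only candidate with no mismatches.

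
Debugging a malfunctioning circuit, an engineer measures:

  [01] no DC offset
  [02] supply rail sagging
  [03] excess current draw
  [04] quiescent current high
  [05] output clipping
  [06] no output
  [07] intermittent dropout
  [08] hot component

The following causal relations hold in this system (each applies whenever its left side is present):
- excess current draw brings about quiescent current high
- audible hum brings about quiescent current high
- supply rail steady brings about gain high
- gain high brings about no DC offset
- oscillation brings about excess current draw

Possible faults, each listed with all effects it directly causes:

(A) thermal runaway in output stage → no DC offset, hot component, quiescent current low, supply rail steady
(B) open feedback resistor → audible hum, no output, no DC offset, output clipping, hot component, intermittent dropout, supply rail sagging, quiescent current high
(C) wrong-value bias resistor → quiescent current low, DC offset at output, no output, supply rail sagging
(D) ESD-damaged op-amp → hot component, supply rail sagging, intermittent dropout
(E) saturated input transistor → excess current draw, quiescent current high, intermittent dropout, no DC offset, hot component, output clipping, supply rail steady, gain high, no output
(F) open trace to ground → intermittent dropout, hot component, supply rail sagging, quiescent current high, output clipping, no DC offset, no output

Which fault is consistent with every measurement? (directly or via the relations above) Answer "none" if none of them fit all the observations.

Testing each hypothesis:
(A) thermal runaway in output stage — fails on supply rail sagging, excess current draw, quiescent current high, output clipping, no output, intermittent dropout (predicts supply rail steady, not supply rail sagging; predicts quiescent current low, not quiescent current high)
(B) open feedback resistor — no DC offset +; supply rail sagging +; excess current draw -; quiescent current high +; output clipping +; no output +; intermittent dropout +; hot component +
(C) wrong-value bias resistor — no DC offset -; supply rail sagging +; excess current draw -; quiescent current high -; output clipping -; no output +; intermittent dropout -; hot component -
(D) ESD-damaged op-amp — no DC offset -; supply rail sagging +; excess current draw -; quiescent current high -; output clipping -; no output -; intermittent dropout +; hot component +
(E) saturated input transistor — fails on supply rail sagging (predicts supply rail steady, not supply rail sagging)
(F) open trace to ground — does not account for excess current draw
No candidate is consistent with all observations.

none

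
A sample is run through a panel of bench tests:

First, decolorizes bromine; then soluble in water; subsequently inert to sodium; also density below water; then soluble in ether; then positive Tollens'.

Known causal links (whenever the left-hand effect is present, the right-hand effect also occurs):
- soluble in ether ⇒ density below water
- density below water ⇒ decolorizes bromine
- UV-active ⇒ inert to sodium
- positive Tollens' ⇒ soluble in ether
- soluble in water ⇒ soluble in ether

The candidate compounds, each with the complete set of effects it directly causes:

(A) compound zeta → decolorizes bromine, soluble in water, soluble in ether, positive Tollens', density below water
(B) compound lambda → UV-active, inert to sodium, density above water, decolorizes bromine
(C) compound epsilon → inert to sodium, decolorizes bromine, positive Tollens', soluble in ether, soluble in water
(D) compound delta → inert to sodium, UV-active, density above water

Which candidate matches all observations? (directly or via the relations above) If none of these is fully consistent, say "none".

Testing each hypothesis:
(A) compound zeta — decolorizes bromine +; soluble in water +; inert to sodium -; density below water +; soluble in ether +; positive Tollens' +
(B) compound lambda — decolorizes bromine +; soluble in water -; inert to sodium +; density below water -; soluble in ether -; positive Tollens' -
(C) compound epsilon — decolorizes bromine +; soluble in water +; inert to sodium +; density below water + (through soluble in ether → density below water); soluble in ether +; positive Tollens' +
(D) compound delta — fails on decolorizes bromine, soluble in water, density below water, soluble in ether, positive Tollens' (predicts density above water, not density below water)
(C) is the only candidate with no mismatches.

C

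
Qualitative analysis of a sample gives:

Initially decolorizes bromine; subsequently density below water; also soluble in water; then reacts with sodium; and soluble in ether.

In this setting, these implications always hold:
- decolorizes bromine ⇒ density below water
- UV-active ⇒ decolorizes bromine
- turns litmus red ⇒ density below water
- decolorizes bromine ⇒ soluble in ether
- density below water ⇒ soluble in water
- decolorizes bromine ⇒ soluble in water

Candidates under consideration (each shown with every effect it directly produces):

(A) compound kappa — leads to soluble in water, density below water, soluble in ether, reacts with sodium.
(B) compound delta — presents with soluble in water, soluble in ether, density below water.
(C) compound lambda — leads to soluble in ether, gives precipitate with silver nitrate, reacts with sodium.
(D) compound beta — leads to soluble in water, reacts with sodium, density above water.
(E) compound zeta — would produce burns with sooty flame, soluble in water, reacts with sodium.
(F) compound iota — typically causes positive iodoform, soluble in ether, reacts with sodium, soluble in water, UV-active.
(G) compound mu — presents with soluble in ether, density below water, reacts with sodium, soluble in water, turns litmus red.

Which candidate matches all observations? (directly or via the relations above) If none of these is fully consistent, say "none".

Per-candidate check:
(A) compound kappa — decolorizes bromine ✗; density below water ✓; soluble in water ✓; reacts with sodium ✓; soluble in ether ✓
(B) compound delta — decolorizes bromine ✗; density below water ✓; soluble in water ✓; reacts with sodium ✗; soluble in ether ✓
(C) compound lambda — does not account for decolorizes bromine, density below water, soluble in water
(D) compound beta — decolorizes bromine ✗; density below water ✗; soluble in water ✓; reacts with sodium ✓; soluble in ether ✗
(E) compound zeta — decolorizes bromine ✗; density below water ✗; soluble in water ✓; reacts with sodium ✓; soluble in ether ✗
(F) compound iota — accounts for every observation (decolorizes bromine via UV-active → decolorizes bromine)
(G) compound mu — does not account for decolorizes bromine
Only (F) is consistent with every observation.

F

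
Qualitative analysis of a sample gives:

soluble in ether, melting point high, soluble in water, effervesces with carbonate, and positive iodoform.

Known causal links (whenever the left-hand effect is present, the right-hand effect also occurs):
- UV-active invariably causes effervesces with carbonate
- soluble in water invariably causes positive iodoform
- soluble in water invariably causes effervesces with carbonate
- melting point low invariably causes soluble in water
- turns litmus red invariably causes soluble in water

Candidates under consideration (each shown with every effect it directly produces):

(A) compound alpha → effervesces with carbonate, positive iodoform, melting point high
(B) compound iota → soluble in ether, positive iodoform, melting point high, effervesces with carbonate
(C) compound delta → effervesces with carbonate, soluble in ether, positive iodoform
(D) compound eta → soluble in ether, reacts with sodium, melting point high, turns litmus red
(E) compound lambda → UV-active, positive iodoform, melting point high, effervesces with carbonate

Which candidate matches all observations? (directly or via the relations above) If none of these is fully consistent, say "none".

Per-candidate check:
(A) compound alpha — soluble in ether -; melting point high +; soluble in water -; effervesces with carbonate +; positive iodoform +
(B) compound iota — does not account for soluble in water
(C) compound delta — does not account for melting point high, soluble in water
(D) compound eta — soluble in ether +; melting point high +; soluble in water + (via turns litmus red → soluble in water); effervesces with carbonate + (via turns litmus red → soluble in water → effervesces with carbonate); positive iodoform + (via turns litmus red → soluble in water → positive iodoform)
(E) compound lambda — does not account for soluble in ether, soluble in water
(D) is the only candidate with no mismatches.

D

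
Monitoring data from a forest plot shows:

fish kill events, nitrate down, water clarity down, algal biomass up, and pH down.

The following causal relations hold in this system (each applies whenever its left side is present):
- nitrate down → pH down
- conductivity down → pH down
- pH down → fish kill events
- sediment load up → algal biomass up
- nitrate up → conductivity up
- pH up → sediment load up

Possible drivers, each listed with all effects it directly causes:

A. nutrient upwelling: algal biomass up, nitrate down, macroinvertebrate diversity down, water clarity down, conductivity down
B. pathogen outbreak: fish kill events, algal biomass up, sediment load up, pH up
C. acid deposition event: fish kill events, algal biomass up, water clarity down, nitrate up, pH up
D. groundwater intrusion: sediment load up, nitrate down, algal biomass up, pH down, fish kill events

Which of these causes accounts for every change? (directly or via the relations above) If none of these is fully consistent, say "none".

A

For each candidate, compare predicted effects to what was observed:
(A) nutrient upwelling — accounts for every observation (fish kill events through conductivity down → pH down → fish kill events)
(B) pathogen outbreak — fish kill events ✓; nitrate down ✗; water clarity down ✗; algal biomass up ✓; pH down ✗
(C) acid deposition event — fish kill events ✓; nitrate down ✗; water clarity down ✓; algal biomass up ✓; pH down ✗
(D) groundwater intrusion — fish kill events ✓; nitrate down ✓; water clarity down ✗; algal biomass up ✓; pH down ✓
(A) alone accounts for all the evidence.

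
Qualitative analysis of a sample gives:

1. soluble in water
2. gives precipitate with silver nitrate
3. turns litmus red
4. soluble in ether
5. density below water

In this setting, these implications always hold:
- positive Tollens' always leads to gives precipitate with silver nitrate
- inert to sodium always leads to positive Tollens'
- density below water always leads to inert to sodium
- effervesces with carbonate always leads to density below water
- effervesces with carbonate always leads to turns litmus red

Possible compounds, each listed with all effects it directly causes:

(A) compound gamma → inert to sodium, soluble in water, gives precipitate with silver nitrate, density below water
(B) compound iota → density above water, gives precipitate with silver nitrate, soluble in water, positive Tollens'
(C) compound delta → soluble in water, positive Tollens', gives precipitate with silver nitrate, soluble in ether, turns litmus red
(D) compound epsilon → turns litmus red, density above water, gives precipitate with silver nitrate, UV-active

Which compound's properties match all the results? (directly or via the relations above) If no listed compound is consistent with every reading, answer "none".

For each candidate, compare predicted effects to what was observed:
(A) compound gamma — does not account for turns litmus red, soluble in ether
(B) compound iota — fails on turns litmus red, soluble in ether, density below water (predicts density above water, not density below water)
(C) compound delta — soluble in water yes; gives precipitate with silver nitrate yes; turns litmus red yes; soluble in ether yes; density below water NO
(D) compound epsilon — soluble in water NO; gives precipitate with silver nitrate yes; turns litmus red yes; soluble in ether NO; density below water NO
None of the listed candidates fits everything.

none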